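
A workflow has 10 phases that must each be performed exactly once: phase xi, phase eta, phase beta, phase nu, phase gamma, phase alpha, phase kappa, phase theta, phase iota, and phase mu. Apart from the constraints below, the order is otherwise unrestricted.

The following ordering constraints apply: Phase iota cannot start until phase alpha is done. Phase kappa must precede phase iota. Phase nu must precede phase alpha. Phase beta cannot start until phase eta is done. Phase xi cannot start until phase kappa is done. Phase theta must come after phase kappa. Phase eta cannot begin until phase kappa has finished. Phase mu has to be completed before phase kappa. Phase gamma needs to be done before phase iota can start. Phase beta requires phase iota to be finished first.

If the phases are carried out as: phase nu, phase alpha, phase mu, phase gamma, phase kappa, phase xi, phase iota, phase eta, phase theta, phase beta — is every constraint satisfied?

Yes

Every stated constraint is respected: phase alpha sits at position 2, ahead of phase iota at position 7, and each of the other listed pairs likewise has the predecessor earlier in the sequence.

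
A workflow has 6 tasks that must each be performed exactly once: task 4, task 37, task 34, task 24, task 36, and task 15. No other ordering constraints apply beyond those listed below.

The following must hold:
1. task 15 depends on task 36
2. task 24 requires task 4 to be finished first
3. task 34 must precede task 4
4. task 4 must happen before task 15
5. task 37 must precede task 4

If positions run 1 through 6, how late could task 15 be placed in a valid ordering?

Task 15 has no required successors, so nothing stops it from going last (position 6).

6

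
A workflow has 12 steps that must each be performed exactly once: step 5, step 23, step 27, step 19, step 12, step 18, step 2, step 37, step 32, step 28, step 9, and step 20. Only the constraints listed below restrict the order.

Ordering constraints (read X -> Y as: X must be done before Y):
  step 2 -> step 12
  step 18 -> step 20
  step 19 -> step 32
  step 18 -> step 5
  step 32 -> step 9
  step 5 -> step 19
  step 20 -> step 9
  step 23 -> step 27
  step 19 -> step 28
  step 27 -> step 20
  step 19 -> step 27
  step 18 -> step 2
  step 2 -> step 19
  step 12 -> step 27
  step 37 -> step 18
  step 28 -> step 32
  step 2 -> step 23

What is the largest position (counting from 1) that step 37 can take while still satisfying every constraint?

1

Every step that must follow step 37 has to come after it. Tracing all chains starting from step 37, those steps are: step 5, step 23, step 27, step 19, step 12, step 18, step 2, step 32, step 28, step 9, step 20 — 11 in total.
With 11 mandatory successors out of 12 steps total, the latest slot for step 37 is 12−11 = 1, and it's reachable by doing all non-successors before step 37.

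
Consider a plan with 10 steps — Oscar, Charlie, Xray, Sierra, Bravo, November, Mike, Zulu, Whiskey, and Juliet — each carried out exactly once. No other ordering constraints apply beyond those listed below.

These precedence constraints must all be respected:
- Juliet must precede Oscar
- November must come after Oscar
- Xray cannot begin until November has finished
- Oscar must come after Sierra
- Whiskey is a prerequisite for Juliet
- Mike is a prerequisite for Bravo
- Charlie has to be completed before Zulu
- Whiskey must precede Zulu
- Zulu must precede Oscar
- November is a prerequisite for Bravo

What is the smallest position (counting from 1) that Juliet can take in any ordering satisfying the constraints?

2

Working backwards through the constraints from Juliet, its only required predecessor is Whiskey.
So at minimum 1 step comes before Juliet, putting Juliet no earlier than position 2. That position is achievable by scheduling exactly that predecessor first.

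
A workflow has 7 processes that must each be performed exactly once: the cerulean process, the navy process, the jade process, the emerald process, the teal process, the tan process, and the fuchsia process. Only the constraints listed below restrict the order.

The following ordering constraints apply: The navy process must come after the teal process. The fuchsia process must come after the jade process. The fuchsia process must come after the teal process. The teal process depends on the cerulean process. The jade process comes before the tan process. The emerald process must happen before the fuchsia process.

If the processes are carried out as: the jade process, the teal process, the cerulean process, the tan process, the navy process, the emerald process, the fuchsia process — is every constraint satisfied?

In the proposed order, the teal process appears before the cerulean process.
That contradicts the constraint that the cerulean process must precede the teal process.

No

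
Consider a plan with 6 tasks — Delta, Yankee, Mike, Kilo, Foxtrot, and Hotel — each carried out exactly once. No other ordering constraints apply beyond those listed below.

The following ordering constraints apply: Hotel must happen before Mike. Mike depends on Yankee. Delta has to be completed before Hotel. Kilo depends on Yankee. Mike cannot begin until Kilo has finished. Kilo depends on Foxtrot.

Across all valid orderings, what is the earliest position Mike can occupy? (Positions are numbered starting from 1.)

6

The tasks that are forced before Mike, directly or transitively, are Delta, Yankee, Kilo, Foxtrot, Hotel. That's 5 tasks.
With 5 mandatory predecessors, the earliest Mike can sit is position 5+1 = 6, and placing just those 5 first achieves it.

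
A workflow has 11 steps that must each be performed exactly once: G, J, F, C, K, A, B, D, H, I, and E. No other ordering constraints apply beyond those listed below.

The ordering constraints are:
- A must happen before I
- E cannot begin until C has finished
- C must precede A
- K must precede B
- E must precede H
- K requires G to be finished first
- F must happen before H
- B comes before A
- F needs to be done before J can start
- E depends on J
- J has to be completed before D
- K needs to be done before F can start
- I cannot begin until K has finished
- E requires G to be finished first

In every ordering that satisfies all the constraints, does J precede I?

J and I are not related by any chain of constraints.
A valid ordering placing I before J exists, so the answer is no.

No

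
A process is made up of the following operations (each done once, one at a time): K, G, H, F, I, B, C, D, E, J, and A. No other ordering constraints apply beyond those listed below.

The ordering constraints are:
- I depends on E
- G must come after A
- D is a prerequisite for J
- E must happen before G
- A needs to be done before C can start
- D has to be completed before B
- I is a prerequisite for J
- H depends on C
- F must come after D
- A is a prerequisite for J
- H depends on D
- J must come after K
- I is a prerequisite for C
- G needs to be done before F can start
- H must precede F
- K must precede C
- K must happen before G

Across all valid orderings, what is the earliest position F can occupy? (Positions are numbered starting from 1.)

Every operation that must precede F has to come before it. Tracing all chains that end at F, those operations are: K, G, H, I, C, D, E, A — 8 in total.
So at minimum 8 operations come before F, putting F no earlier than position 9. That position is achievable by scheduling exactly those predecessors first.

9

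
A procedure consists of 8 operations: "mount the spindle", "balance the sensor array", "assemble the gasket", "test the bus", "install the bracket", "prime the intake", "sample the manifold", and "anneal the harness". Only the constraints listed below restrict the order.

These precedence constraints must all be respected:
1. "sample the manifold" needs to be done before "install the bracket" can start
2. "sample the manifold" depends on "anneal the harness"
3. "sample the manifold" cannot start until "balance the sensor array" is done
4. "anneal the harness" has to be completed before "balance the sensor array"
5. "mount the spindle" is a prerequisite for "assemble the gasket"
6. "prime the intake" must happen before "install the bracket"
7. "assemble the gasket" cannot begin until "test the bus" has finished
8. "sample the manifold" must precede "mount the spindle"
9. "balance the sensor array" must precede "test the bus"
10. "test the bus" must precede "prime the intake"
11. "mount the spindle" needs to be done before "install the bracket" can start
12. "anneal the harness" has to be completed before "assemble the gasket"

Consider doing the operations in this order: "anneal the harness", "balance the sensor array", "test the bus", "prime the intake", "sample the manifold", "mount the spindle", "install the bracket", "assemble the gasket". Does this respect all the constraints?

Yes

Every stated constraint is respected: "anneal the harness" sits at position 1, ahead of "assemble the gasket" at position 8, and each of the other listed pairs likewise has the predecessor earlier in the sequence.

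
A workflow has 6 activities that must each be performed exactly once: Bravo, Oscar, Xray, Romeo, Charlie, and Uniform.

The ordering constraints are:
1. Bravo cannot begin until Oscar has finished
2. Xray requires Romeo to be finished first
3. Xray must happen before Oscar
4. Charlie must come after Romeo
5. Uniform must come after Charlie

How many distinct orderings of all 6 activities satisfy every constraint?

10

Only Romeo has no prerequisites, so it must go first.
Counting all ways to extend the partial order to a total order gives 10.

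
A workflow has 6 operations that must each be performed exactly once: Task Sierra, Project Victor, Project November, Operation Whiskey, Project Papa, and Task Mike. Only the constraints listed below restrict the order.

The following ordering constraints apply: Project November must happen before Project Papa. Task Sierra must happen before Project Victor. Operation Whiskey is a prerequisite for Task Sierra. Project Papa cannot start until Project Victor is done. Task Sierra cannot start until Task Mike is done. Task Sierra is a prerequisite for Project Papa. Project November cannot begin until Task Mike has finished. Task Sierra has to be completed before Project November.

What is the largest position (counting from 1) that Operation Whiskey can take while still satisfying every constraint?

Every operation that must follow Operation Whiskey has to come after it. Tracing all chains starting from Operation Whiskey, those operations are: Task Sierra, Project Victor, Project November, Project Papa — 4 in total.
So at least 4 operations follow Operation Whiskey, putting Operation Whiskey no later than position 2. That position is achievable by scheduling everything else first.

2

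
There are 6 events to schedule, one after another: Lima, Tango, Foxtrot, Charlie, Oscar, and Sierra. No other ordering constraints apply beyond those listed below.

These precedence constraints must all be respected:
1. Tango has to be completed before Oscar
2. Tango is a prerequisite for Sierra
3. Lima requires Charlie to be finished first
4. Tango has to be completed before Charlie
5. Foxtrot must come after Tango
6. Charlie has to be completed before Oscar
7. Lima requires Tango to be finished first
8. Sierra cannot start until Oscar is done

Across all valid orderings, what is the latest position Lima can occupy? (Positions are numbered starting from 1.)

Nothing depends on Lima, so it can be the final event, position 6.

6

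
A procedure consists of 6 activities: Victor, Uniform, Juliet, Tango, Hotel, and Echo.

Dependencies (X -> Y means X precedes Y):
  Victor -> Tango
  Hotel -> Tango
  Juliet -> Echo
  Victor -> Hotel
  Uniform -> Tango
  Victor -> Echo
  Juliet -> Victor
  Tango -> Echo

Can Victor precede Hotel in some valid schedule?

Yes

The constraints force Victor before Hotel, so yes — every valid ordering has Victor earlier.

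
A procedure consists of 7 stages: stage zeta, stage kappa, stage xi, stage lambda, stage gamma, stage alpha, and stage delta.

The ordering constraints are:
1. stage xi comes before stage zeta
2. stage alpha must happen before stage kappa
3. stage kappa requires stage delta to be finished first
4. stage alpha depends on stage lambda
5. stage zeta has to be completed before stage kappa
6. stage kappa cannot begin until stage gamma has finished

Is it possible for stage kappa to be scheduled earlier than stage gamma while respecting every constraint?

Following stage gamma → stage kappa, stage gamma must precede stage kappa in every valid ordering.
So no valid ordering can have stage kappa before stage gamma.

No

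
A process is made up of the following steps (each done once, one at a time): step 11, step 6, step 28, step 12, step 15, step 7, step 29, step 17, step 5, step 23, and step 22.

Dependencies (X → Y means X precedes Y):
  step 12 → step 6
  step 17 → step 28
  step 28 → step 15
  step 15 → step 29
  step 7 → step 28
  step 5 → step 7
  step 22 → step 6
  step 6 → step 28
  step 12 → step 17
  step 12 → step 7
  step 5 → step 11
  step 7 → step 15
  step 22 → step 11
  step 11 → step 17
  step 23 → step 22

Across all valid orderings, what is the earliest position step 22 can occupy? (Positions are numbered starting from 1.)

The only step forced before step 22 (directly or transitively) is step 23.
So at minimum 1 step comes before step 22, putting step 22 no earlier than position 2. That position is achievable by scheduling exactly that predecessor first.

2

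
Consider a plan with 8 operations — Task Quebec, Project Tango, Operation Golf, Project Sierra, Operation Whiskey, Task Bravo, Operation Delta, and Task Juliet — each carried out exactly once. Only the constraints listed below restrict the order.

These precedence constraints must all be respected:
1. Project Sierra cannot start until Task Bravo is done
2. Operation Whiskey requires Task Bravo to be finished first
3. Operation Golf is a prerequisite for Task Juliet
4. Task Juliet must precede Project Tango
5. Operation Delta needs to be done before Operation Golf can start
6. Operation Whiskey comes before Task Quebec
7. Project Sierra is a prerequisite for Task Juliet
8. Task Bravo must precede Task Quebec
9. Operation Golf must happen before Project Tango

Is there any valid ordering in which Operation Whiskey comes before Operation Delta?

Nothing in the constraints forces Operation Delta before Operation Whiskey — there is no chain from Operation Delta to Operation Whiskey.
That means at least one valid schedule has Operation Whiskey before Operation Delta.

Yes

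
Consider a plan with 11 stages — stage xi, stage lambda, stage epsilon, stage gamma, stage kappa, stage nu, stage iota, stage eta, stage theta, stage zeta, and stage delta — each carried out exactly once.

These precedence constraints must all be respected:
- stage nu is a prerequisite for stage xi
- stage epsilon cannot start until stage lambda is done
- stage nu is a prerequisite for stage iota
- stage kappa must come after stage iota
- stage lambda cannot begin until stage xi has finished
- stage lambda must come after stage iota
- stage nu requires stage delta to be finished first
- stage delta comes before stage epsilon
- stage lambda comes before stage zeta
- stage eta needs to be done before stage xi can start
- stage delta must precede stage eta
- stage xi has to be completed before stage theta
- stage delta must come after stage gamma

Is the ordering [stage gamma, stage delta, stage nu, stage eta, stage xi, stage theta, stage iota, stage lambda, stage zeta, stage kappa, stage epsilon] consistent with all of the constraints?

Every stated constraint is respected: stage delta sits at position 2, ahead of stage epsilon at position 11, and each of the other listed pairs likewise has the predecessor earlier in the sequence.

Yes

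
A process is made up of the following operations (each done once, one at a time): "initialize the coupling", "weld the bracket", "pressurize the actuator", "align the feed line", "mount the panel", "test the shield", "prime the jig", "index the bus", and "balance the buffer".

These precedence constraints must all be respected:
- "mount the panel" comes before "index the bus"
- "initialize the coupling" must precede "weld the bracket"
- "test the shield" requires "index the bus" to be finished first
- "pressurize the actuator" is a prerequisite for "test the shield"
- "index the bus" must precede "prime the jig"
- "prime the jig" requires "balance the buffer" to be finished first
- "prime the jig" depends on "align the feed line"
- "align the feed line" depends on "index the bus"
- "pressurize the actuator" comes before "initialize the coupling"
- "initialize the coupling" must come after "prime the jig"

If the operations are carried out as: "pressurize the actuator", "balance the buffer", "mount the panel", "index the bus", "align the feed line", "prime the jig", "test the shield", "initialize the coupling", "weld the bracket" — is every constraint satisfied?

Going through the constraints one by one, each required predecessor appears earlier in the sequence than its dependent — e.g. "pressurize the actuator" (position 1) is before "initialize the coupling" (position 8), as required.

Yes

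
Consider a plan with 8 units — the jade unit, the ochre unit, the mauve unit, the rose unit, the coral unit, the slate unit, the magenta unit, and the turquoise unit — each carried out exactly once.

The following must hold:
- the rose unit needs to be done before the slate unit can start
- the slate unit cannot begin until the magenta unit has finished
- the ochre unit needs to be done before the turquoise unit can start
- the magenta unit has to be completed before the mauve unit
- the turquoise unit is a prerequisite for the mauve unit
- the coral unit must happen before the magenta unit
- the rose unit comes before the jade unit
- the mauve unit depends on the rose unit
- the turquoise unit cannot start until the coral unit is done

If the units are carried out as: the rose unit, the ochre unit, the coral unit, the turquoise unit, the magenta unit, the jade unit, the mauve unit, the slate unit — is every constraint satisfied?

Every stated constraint is respected: the rose unit sits at position 1, ahead of the slate unit at position 8, and each of the other listed pairs likewise has the predecessor earlier in the sequence.

Yes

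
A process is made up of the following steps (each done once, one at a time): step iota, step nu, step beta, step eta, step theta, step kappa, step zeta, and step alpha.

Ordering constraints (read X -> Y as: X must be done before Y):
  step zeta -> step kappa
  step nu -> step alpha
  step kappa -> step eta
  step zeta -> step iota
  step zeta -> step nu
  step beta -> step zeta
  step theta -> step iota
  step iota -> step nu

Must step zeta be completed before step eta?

Yes

There is a constraint chain step zeta → step kappa → step eta.
So step zeta must precede step eta in any valid ordering.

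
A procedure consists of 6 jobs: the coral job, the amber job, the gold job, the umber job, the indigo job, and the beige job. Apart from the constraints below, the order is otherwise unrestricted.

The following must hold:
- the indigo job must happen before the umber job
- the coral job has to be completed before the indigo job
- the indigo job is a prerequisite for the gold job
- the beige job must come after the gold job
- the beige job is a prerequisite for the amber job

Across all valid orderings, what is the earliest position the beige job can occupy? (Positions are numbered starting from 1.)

4

Working backwards through the constraints from the beige job, its full set of required predecessors is the coral job, the gold job, the indigo job — 3 of them.
With 3 mandatory predecessors, the earliest the beige job can sit is position 3+1 = 4, and placing just those 3 first achieves it.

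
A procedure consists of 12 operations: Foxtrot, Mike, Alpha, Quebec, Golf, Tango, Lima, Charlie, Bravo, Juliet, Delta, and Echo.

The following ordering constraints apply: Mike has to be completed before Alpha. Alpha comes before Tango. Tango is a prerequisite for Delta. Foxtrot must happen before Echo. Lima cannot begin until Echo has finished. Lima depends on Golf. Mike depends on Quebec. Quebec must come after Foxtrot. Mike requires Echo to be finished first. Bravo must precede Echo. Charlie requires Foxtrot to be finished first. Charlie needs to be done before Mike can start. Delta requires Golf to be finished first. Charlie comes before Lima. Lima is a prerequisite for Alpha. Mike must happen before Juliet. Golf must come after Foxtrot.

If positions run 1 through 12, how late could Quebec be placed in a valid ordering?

Every operation that must follow Quebec has to come after it. Tracing all chains starting from Quebec, those operations are: Mike, Alpha, Tango, Juliet, Delta — 5 in total.
So at least 5 operations follow Quebec, putting Quebec no later than position 7. That position is achievable by scheduling everything else first.

7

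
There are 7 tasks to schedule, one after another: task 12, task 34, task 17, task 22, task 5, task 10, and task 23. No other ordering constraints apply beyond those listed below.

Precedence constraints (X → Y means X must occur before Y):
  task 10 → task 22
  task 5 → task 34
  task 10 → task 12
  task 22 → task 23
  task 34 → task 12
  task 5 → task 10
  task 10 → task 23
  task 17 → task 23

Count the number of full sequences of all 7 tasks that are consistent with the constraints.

2 tasks have no prerequisites (task 17, task 5), so any of them could come first.
Systematically extending each partial ordering one task at a time and counting, there are 49 complete orderings.

49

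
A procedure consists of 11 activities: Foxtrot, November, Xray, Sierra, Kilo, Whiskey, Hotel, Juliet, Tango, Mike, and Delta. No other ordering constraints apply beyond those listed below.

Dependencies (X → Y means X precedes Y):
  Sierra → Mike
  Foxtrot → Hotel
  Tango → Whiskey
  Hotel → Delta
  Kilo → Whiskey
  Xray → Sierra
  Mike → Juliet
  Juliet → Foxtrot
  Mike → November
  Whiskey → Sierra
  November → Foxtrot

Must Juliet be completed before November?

No

Juliet and November are not related by any chain of constraints.
So Juliet can come before November or after — it is not forced.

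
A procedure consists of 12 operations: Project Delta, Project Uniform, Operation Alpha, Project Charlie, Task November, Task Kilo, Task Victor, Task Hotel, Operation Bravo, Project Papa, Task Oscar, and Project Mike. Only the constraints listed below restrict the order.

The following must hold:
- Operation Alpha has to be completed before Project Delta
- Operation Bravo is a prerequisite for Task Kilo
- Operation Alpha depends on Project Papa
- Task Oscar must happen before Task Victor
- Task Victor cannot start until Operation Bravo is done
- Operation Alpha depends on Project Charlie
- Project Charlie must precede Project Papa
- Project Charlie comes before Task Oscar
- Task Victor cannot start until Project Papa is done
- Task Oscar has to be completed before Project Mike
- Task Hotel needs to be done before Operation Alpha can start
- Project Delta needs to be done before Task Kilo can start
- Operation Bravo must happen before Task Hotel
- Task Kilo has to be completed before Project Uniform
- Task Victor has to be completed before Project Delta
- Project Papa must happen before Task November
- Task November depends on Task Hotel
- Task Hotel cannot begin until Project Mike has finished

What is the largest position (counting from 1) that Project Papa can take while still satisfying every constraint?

6

Every operation that must follow Project Papa has to come after it. Tracing all chains starting from Project Papa, those operations are: Project Delta, Project Uniform, Operation Alpha, Task November, Task Kilo, Task Victor — 6 in total.
So at least 6 operations follow Project Papa, putting Project Papa no later than position 6. That position is achievable by scheduling everything else first.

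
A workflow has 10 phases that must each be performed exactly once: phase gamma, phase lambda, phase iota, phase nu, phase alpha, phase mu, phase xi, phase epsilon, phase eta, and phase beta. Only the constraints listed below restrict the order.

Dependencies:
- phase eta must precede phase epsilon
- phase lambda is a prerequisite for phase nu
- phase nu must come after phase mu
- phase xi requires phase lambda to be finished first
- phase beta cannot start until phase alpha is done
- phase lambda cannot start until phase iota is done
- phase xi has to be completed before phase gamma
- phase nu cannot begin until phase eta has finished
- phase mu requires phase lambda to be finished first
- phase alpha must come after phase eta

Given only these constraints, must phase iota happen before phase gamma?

Chaining the stated constraints: phase iota → phase lambda → phase xi → phase gamma.
So phase iota must precede phase gamma in any valid ordering.

Yes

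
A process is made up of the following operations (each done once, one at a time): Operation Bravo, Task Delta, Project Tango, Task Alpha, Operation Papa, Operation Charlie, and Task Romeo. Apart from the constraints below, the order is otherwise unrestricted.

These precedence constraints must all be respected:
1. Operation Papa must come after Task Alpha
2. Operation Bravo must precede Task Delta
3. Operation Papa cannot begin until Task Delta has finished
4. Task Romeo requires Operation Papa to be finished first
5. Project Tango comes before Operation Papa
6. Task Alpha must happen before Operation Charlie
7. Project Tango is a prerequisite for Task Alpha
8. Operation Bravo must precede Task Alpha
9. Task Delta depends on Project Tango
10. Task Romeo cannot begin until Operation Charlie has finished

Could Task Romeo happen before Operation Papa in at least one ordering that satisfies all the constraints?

Following Operation Papa → Task Romeo, Operation Papa must precede Task Romeo in every valid ordering.
Hence Task Romeo can never be scheduled before Operation Papa.

No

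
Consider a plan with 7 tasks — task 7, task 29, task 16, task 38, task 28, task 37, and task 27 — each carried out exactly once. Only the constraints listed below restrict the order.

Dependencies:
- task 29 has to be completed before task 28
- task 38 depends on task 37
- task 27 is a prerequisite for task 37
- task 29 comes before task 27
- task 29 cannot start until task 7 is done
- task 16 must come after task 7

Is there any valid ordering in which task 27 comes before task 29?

The constraints give a chain task 29 → task 27, which forces task 29 before task 27.
So no valid ordering can have task 27 before task 29.

No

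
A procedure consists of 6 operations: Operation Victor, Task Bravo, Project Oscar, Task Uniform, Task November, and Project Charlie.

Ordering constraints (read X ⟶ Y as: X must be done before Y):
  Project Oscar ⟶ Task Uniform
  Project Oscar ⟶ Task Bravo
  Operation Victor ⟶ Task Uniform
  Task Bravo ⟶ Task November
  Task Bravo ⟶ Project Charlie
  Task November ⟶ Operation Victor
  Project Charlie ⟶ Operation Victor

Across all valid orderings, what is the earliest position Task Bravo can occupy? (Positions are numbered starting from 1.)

2

The only operation forced before Task Bravo (directly or transitively) is Project Oscar.
So at minimum 1 operation comes before Task Bravo, putting Task Bravo no earlier than position 2. That position is achievable by scheduling exactly that predecessor first.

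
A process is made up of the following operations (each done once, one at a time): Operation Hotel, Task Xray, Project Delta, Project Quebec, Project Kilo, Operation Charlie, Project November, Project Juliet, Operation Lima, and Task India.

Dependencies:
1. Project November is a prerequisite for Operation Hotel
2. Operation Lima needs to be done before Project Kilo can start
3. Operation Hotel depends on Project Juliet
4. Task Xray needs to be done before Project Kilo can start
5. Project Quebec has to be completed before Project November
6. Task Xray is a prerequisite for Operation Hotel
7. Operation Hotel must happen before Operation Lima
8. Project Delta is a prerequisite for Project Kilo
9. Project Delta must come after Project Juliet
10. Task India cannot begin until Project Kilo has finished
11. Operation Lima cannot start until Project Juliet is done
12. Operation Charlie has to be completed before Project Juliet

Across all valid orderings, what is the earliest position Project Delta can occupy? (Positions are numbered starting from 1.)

3

The operations that are forced before Project Delta, directly or transitively, are Operation Charlie, Project Juliet. That's 2 operations.
So at minimum 2 operations come before Project Delta, putting Project Delta no earlier than position 3. That position is achievable by scheduling exactly those predecessors first.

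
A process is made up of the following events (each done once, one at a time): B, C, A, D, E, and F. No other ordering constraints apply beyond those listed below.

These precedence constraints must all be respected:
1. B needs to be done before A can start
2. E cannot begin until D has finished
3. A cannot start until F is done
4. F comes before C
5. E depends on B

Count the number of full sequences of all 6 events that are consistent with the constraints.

3 events have no prerequisites (B, D, F), so any of them could come first.
Systematically extending each partial ordering one event at a time and counting, there are 61 complete orderings.

61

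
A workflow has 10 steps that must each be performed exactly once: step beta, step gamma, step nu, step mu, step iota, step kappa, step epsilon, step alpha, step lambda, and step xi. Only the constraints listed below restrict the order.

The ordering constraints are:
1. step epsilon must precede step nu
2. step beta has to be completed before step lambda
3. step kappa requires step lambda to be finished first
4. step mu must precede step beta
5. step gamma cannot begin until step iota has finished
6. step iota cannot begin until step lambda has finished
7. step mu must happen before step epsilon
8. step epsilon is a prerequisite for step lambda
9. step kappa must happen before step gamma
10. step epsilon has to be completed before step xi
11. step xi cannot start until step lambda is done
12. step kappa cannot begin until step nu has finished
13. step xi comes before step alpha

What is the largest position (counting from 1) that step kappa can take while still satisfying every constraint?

9

The only step forced after step kappa (directly or by a chain) is step gamma.
With 1 mandatory successor out of 10 steps total, the latest slot for step kappa is 10−1 = 9, and it's reachable by doing all non-successors before step kappa.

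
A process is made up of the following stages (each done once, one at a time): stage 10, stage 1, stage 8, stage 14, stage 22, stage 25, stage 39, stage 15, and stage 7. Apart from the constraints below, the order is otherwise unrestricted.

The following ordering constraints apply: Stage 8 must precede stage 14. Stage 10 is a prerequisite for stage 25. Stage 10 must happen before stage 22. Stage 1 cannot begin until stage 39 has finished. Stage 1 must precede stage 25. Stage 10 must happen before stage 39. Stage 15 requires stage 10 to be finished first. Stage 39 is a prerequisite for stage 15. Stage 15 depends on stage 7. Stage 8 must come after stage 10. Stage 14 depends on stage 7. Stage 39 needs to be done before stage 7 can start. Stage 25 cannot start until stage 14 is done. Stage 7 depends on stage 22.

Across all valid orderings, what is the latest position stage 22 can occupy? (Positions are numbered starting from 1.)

5

The stages that are forced after stage 22, directly or by a chain of constraints, are stage 14, stage 25, stage 15, stage 7. That's 4 stages.
With 4 mandatory successors out of 9 stages total, the latest slot for stage 22 is 9−4 = 5, and it's reachable by doing all non-successors before stage 22.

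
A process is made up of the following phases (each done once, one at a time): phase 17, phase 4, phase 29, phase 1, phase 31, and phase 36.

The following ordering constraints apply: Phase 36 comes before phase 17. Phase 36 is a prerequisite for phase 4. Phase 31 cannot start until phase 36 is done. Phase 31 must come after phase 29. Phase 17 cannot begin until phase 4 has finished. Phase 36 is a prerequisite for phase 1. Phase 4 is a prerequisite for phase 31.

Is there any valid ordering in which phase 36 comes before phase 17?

Yes

The constraints force phase 36 before phase 17, so yes — every valid ordering has phase 36 earlier.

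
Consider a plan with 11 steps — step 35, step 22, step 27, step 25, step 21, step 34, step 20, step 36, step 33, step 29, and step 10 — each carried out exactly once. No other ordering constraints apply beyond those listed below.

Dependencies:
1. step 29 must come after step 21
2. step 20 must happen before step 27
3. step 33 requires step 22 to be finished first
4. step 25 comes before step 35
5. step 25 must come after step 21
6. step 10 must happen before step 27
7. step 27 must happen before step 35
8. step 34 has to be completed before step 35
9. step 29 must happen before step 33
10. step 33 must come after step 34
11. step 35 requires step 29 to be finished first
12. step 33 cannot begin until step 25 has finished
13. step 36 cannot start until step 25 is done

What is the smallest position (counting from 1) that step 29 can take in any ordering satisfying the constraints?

Working backwards through the constraints from step 29, its only required predecessor is step 21.
With 1 mandatory predecessor, the earliest step 29 can sit is position 1+1 = 2, and placing just that one first achieves it.

2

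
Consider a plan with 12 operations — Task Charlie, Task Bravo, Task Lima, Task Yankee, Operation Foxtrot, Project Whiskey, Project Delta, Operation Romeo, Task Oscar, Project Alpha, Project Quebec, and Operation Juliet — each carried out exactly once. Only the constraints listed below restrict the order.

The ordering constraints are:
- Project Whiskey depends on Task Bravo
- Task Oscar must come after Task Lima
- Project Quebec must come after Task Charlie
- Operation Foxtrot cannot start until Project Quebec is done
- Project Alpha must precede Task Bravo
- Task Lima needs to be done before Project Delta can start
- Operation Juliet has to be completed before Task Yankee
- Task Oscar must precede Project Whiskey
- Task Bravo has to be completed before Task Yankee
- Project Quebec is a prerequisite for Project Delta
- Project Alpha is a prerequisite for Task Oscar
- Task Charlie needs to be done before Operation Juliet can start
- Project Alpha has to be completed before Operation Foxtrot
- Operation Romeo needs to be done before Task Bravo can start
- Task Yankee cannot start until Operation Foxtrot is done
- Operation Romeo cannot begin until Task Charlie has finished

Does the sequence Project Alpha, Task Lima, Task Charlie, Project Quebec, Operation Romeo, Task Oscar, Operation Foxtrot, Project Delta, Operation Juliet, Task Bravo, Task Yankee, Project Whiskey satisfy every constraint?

Checking each listed constraint against this order: for instance, Project Alpha is in position 1 and Task Bravo in position 10, so that constraint holds — and the remaining constraints check out the same way.

Yes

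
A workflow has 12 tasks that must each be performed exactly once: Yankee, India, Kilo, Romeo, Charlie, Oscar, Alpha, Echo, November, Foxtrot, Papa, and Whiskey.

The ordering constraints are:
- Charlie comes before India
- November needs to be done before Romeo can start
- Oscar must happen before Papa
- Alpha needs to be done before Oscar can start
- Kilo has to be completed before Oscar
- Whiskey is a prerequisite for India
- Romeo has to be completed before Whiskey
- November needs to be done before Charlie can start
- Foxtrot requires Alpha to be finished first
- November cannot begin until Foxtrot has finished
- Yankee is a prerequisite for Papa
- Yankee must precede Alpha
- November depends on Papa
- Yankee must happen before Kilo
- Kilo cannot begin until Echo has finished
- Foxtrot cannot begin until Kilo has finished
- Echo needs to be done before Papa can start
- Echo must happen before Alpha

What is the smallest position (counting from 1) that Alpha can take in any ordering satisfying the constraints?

Every task that must precede Alpha has to come before it. Tracing all chains that end at Alpha, those tasks are: Yankee, Echo — 2 in total.
So at minimum 2 tasks come before Alpha, putting Alpha no earlier than position 3. That position is achievable by scheduling exactly those predecessors first.

3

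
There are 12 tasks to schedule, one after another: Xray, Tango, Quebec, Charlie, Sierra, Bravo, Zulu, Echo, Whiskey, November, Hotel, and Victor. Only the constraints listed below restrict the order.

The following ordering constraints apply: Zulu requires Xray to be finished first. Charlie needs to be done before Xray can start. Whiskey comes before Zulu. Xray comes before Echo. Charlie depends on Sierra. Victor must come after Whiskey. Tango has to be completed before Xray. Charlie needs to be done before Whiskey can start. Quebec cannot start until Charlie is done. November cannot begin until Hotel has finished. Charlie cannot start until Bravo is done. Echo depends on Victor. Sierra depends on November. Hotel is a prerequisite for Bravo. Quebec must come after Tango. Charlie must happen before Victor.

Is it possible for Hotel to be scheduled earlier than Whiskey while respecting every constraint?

Yes

Every valid ordering already has Hotel before Whiskey (the constraints require it), so in particular at least one does.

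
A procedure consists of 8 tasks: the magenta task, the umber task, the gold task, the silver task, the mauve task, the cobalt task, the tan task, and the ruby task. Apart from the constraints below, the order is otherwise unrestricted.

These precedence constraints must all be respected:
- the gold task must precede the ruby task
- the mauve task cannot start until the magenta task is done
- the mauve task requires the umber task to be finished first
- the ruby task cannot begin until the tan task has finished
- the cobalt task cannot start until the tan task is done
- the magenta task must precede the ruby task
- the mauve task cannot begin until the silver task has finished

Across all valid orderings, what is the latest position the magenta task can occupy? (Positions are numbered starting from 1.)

6

Following every chain forward from the magenta task, the tasks that must come later are the mauve task, the ruby task — 2 of them.
With 2 mandatory successors out of 8 tasks total, the latest slot for the magenta task is 8−2 = 6, and it's reachable by doing all non-successors before the magenta task.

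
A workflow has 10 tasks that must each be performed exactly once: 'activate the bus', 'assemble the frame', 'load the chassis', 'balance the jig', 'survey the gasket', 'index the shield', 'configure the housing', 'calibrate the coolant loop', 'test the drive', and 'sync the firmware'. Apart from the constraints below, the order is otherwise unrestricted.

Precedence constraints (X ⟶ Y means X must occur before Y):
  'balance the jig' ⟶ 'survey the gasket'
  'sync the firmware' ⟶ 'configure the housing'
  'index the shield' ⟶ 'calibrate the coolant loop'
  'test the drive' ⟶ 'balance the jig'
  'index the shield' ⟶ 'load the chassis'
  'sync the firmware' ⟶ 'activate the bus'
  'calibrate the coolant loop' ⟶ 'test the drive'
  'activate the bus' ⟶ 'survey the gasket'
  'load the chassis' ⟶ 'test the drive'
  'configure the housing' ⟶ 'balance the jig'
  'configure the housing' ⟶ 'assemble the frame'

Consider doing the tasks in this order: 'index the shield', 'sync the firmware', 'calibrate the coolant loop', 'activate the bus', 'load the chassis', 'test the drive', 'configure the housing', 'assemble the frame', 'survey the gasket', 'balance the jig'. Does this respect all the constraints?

In the proposed order, 'survey the gasket' appears before 'balance the jig'.
Since 'balance the jig' is required before 'survey the gasket', the ordering is invalid.

No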